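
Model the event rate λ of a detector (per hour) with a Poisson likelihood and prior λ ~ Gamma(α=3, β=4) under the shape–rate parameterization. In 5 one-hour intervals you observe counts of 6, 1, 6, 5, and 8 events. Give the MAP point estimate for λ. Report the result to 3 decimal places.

λ̂_MAP = 3.111

Σxᵢ = 6+1+6+5+8 = 26, with n = 5.
Posterior ∝ λ^2e^(−4λ) · λ^26e^(−5λ) = λ^28e^(−9λ), i.e. Gamma(shape=29, rate=9).
The mode of a Gamma(a, b) with a ≥ 1 (shape–rate) is (a−1)/b = 28/9 ≈ 3.111.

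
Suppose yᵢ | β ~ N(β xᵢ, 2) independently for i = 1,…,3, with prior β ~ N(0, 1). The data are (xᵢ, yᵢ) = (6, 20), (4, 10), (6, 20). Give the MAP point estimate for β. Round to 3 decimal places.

log p(β | y) = −Σ(yᵢ − βxᵢ)²/(2·2) − β²/(2·1) + const.
Setting the derivative to zero: Σxᵢ(yᵢ − βxᵢ)/2 − β/1 = 0, so β = Σxᵢyᵢ / (Σxᵢ² + σ²/τ²).
Σxᵢyᵢ = 6·20 + 4·10 + 6·20 = 280; Σxᵢ² = 88; σ²/τ² = 2.
β̂_MAP = 280 / (88 + 2) = 280/90 ≈ 3.111.

β̂_MAP = 3.111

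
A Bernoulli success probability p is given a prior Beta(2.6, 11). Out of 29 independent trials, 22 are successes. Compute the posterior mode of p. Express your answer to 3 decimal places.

p̂_MAP = 0.581

Prior: Beta(2.6, 11).
Data: 22 successes in 29 trials. The binomial likelihood contributes p^22(1−p)^7, so the posterior is Beta(2.6+22, 11+7) = Beta(24.6, 18).
For Beta(a, b) with a, b > 1 the mode is (a−1)/(a+b−2) = 23.6/40.6 ≈ 0.581.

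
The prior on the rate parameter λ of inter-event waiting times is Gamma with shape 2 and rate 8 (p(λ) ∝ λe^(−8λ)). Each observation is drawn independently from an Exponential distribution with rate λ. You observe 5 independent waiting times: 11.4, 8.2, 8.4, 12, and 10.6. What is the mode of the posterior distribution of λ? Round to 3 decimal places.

The Exponential(rate=λ) likelihood is ∝ λ^n e^(−λΣtᵢ). Here n = 5 and Σtᵢ = 11.4 + 8.2 + 8.4 + 12 + 10.6 = 50.6.
Posterior ∝ λe^(−8λ) · λ^5e^(−50.6λ) = λ^6e^(−58.6λ), i.e. Gamma(7, 58.6).
Mode = (a−1)/b = 6/58.6 ≈ 0.102.

λ̂_MAP = 0.102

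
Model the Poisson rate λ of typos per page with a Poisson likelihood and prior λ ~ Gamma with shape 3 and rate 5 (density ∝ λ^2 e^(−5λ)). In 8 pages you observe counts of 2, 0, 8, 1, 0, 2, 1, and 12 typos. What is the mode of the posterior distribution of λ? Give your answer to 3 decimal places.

Σxᵢ = 2+0+8+1+0+2+1+12 = 26, with n = 8.
Posterior ∝ λ^2e^(−5λ) · λ^26e^(−8λ) = λ^28e^(−13λ), i.e. Gamma(shape=29, rate=13).
The mode of a Gamma(a, b) with a ≥ 1 (shape–rate) is (a−1)/b = 28/13 ≈ 2.154.

λ̂_MAP = 2.154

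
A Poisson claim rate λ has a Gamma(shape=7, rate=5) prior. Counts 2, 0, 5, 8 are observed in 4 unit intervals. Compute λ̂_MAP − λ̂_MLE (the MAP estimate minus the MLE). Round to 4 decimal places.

Σxᵢ = 15. Posterior is Gamma(22, 9); MAP = (22−1)/9 = 21/9 ≈ 2.33333.
MLE = x̄ = 15/4 ≈ 3.75000.
Difference = 21/9 − 15/4 = -17/12 ≈ -1.4167.

MAP − MLE = -1.4167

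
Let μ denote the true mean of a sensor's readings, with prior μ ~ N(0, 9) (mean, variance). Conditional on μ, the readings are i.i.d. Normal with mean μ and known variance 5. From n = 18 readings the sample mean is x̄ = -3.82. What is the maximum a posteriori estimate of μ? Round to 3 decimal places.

n = 18, x̄ = -3.82.
For a Normal prior and Normal likelihood with known variance, the posterior is Normal; its mode equals its mean, the precision-weighted average.
Prior precision 1/σ₀² = 1/9; data precision n/σ² = 18/5 = 3.6.
μ̂ = ((1/9)·0 + 3.6·(-3.82)) / (1/9 + 3.6) = (-13.752)/(167/45) = -15471/4175 ≈ -3.706.

μ̂_MAP = -3.706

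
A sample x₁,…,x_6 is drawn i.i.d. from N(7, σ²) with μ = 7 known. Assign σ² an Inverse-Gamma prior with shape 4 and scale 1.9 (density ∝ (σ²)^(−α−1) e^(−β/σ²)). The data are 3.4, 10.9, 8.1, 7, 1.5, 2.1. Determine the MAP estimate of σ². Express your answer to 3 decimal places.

σ̂²_MAP = 5.465

Sum of squared deviations about the known mean: SS = (3.4−7)² + (10.9−7)² + (8.1−7)² + (7−7)² + (1.5−7)² + (2.1−7)² = 83.64.
The Normal likelihood contributes (σ²)^(−n/2) exp(−SS/(2σ²)), so the posterior is Inverse-Gamma(α + n/2, β + SS/2) = Inverse-Gamma(7, 43.72).
The mode of Inverse-Gamma(a, b) is b/(a+1) = 43.72/8 ≈ 5.465.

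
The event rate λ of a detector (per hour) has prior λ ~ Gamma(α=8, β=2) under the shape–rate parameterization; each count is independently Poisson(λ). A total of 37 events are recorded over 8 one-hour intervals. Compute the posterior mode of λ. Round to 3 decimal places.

Σxᵢ = 37, n = 8.
Posterior ∝ λ^7e^(−2λ) · λ^37e^(−8λ) = λ^44e^(−10λ), i.e. Gamma(shape=45, rate=10).
The mode of a Gamma(a, b) with a ≥ 1 (shape–rate) is (a−1)/b = 44/10 ≈ 4.400.

λ̂_MAP = 4.400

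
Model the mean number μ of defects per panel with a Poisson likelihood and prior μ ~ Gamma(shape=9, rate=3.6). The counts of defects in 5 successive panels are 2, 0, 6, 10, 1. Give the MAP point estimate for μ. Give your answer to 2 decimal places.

Σxᵢ = 2+0+6+10+1 = 19, with n = 5.
Posterior ∝ μ^8e^(−3.6μ) · μ^19e^(−5μ) = μ^27e^(−8.6μ), i.e. Gamma(shape=28, rate=8.6).
The mode of a Gamma(a, b) with a ≥ 1 (shape–rate) is (a−1)/b = 27/8.6 ≈ 3.14.

μ̂_MAP = 3.14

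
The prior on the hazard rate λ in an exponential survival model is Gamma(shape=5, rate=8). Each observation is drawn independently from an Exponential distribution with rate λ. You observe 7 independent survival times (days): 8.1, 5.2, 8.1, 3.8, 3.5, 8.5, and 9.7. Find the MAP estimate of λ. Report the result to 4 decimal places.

λ̂_MAP = 0.2004

The Exponential(rate=λ) likelihood is ∝ λ^n e^(−λΣtᵢ). Here n = 7 and Σtᵢ = 8.1 + 5.2 + 8.1 + 3.8 + 3.5 + 8.5 + 9.7 = 46.9.
Posterior ∝ λ^4e^(−8λ) · λ^7e^(−46.9λ) = λ^11e^(−54.9λ), i.e. Gamma(12, 54.9).
Mode = (a−1)/b = 11/54.9 ≈ 0.2004.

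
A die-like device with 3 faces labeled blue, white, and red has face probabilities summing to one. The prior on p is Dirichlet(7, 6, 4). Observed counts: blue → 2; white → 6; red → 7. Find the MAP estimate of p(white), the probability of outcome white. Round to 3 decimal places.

MAP estimate of p(white) = 0.379

The posterior is Dirichlet(αᵢ + nᵢ) = Dirichlet(9, 12, 11).
For a Dirichlet(a₁,…,a_K) with all aᵢ > 1, the mode has j-th component (aⱼ − 1)/(Σaᵢ − K).
Here Σaᵢ = 32 and K = 3, so p(white) = (12 − 1)/(32 − 3) = 11/29 ≈ 0.379.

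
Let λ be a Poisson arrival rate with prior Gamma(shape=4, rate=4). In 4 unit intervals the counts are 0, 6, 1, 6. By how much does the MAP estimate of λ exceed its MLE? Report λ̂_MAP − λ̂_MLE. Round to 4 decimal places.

Σxᵢ = 13. Posterior is Gamma(17, 8); MAP = (17−1)/8 = 16/8 ≈ 2.00000.
MLE = x̄ = 13/4 ≈ 3.25000.
Difference = 16/8 − 13/4 = -5/4 ≈ -1.2500.

MAP − MLE = -1.2500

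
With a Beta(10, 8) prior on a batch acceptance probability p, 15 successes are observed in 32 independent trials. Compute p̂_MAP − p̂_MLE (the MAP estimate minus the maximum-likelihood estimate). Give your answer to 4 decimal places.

Posterior is Beta(25, 25); MAP = (25−1)/(50−2) = 24/48 ≈ 0.50000.
MLE ignores the prior: p̂_MLE = k/n = 15/32 ≈ 0.46875.
Difference = 24/48 − 15/32 = 1/32 ≈ 0.0313.

MAP − MLE = 0.0313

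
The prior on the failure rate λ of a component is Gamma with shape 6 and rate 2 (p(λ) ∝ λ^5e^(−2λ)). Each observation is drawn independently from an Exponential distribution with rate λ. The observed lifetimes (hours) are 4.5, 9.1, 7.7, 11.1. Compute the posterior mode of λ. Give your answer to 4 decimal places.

The Exponential(rate=λ) likelihood is ∝ λ^n e^(−λΣtᵢ). Here n = 4 and Σtᵢ = 4.5 + 9.1 + 7.7 + 11.1 = 32.4.
Posterior ∝ λ^5e^(−2λ) · λ^4e^(−32.4λ) = λ^9e^(−34.4λ), i.e. Gamma(10, 34.4).
Mode = (a−1)/b = 9/34.4 ≈ 0.2616.

λ̂_MAP = 0.2616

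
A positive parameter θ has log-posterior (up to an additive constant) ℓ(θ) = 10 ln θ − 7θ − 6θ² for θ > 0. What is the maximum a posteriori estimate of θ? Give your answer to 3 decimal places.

θ̂_MAP = 0.667

ℓ'(θ) = 10/θ − 7 − 12θ. Setting this to zero and multiplying by θ: 12θ² + 7θ − 10 = 0.
θ = (−7 + √(7² + 4·12·10)) / (2·12) = (−7 + √529) / 24 = (−7 + 23)/24 = 2/3.
ℓ''(θ) = −10/θ² − 12 < 0, confirming a maximum.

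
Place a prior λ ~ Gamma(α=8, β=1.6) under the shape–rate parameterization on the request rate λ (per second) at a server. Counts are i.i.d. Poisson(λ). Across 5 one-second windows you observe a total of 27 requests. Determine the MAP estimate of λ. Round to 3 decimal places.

Σxᵢ = 27, n = 5.
Posterior ∝ λ^7e^(−1.6λ) · λ^27e^(−5λ) = λ^34e^(−6.6λ), i.e. Gamma(shape=35, rate=6.6).
The mode of a Gamma(a, b) with a ≥ 1 (shape–rate) is (a−1)/b = 34/6.6 ≈ 5.152.

λ̂_MAP = 5.152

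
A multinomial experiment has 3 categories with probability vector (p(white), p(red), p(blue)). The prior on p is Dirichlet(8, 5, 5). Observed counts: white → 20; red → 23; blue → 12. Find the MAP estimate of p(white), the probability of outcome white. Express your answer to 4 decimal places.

The posterior is Dirichlet(αᵢ + nᵢ) = Dirichlet(28, 28, 17).
For a Dirichlet(a₁,…,a_K) with all aᵢ > 1, the mode has j-th component (aⱼ − 1)/(Σaᵢ − K).
Here Σaᵢ = 73 and K = 3, so p(white) = (28 − 1)/(73 − 3) = 27/70 ≈ 0.3857.

MAP estimate of p(white) = 0.3857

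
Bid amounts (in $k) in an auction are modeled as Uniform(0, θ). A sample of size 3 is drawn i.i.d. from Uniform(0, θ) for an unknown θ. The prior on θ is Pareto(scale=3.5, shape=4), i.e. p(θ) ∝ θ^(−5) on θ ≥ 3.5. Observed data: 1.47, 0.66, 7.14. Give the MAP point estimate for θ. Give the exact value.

θ̂_MAP = 7.14

The Uniform(0, θ) likelihood is θ^(−n) for θ ≥ max(xᵢ), zero otherwise. Here max(xᵢ) = 7.14.
Posterior ∝ θ^(−5) · θ^(−3) = θ^(−8) on θ ≥ max(3.5, 7.14) = 7.14.
This density is strictly decreasing in θ, so the posterior mode lies at the lower boundary of the support.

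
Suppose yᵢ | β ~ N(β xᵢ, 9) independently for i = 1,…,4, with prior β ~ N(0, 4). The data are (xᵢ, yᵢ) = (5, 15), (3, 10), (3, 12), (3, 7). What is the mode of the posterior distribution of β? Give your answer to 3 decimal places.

β̂_MAP = 2.986

log p(β | y) = −Σ(yᵢ − βxᵢ)²/(2·9) − β²/(2·4) + const.
Setting the derivative to zero: Σxᵢ(yᵢ − βxᵢ)/9 − β/4 = 0, so β = Σxᵢyᵢ / (Σxᵢ² + σ²/τ²).
Σxᵢyᵢ = 5·15 + 3·10 + 3·12 + 3·7 = 162; Σxᵢ² = 52; σ²/τ² = 2.25.
β̂_MAP = 162 / (52 + 2.25) = 162/54.25 ≈ 2.986.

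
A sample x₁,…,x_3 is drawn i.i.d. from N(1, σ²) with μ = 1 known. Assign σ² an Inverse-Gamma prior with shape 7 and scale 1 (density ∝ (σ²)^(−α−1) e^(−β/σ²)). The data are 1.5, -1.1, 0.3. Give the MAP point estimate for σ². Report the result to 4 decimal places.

σ̂²_MAP = 0.3763

Sum of squared deviations about the known mean: SS = (1.5−1)² + (-1.1−1)² + (0.3−1)² = 5.15.
The Normal likelihood contributes (σ²)^(−n/2) exp(−SS/(2σ²)), so the posterior is Inverse-Gamma(α + n/2, β + SS/2) = Inverse-Gamma(8.5, 3.575).
The mode of Inverse-Gamma(a, b) is b/(a+1) = 3.575/9.5 ≈ 0.3763.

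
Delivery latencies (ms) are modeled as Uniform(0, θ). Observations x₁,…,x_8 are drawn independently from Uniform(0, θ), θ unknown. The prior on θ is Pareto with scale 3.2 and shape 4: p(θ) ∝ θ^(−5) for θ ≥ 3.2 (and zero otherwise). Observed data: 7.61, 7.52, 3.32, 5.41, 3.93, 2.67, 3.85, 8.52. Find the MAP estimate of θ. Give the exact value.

The Uniform(0, θ) likelihood is θ^(−n) for θ ≥ max(xᵢ), zero otherwise. Here max(xᵢ) = 8.52.
Posterior ∝ θ^(−5) · θ^(−8) = θ^(−13) on θ ≥ max(3.2, 8.52) = 8.52.
This density is strictly decreasing in θ, so the posterior mode lies at the lower boundary of the support.

θ̂_MAP = 8.52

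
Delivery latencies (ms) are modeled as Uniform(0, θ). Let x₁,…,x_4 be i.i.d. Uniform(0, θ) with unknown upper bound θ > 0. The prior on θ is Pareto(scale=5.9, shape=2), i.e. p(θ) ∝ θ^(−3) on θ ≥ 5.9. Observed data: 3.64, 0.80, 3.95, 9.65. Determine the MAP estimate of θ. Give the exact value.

The Uniform(0, θ) likelihood is θ^(−n) for θ ≥ max(xᵢ), zero otherwise. Here max(xᵢ) = 9.65.
Posterior ∝ θ^(−3) · θ^(−4) = θ^(−7) on θ ≥ max(5.9, 9.65) = 9.65.
This density is strictly decreasing in θ, so the posterior mode lies at the lower boundary of the support.

θ̂_MAP = 9.65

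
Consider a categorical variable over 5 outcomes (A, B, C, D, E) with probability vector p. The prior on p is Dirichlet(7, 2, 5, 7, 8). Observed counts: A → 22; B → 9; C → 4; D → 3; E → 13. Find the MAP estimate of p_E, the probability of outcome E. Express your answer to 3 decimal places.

The posterior is Dirichlet(αᵢ + nᵢ) = Dirichlet(29, 11, 9, 10, 21).
For a Dirichlet(a₁,…,a_K) with all aᵢ > 1, the mode has j-th component (aⱼ − 1)/(Σaᵢ − K).
Here Σaᵢ = 80 and K = 5, so p_E = (21 − 1)/(80 − 5) = 20/75 ≈ 0.267.

MAP estimate of p_E = 0.267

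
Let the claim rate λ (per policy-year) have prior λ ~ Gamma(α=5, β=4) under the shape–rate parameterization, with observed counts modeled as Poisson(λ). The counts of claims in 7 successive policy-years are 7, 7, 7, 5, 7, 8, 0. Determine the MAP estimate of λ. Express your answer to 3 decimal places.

Σxᵢ = 7+7+7+5+7+8+0 = 41, with n = 7.
Posterior ∝ λ^4e^(−4λ) · λ^41e^(−7λ) = λ^45e^(−11λ), i.e. Gamma(shape=46, rate=11).
The mode of a Gamma(a, b) with a ≥ 1 (shape–rate) is (a−1)/b = 45/11 ≈ 4.091.

λ̂_MAP = 4.091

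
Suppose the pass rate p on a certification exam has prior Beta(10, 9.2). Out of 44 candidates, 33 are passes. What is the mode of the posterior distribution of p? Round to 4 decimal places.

p̂_MAP = 0.6863

Prior: Beta(10, 9.2).
Data: 33 successes in 44 trials. The binomial likelihood contributes p^33(1−p)^11, so the posterior is Beta(10+33, 9.2+11) = Beta(43, 20.2).
For Beta(a, b) with a, b > 1 the mode is (a−1)/(a+b−2) = 42/61.2 ≈ 0.6863.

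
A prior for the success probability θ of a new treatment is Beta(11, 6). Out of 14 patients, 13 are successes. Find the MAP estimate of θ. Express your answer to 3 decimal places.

Prior: Beta(11, 6).
Data: 13 successes in 14 trials. The binomial likelihood contributes θ^13(1−θ)^1, so the posterior is Beta(11+13, 6+1) = Beta(24, 7).
For Beta(a, b) with a, b > 1 the mode is (a−1)/(a+b−2) = 23/29 ≈ 0.793.

θ̂_MAP = 0.793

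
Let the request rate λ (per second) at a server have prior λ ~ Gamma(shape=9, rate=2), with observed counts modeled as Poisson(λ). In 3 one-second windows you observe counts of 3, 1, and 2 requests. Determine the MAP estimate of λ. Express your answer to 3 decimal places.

λ̂_MAP = 2.800

Σxᵢ = 3+1+2 = 6, with n = 3.
Posterior ∝ λ^8e^(−2λ) · λ^6e^(−3λ) = λ^14e^(−5λ), i.e. Gamma(shape=15, rate=5).
The mode of a Gamma(a, b) with a ≥ 1 (shape–rate) is (a−1)/b = 14/5 ≈ 2.800.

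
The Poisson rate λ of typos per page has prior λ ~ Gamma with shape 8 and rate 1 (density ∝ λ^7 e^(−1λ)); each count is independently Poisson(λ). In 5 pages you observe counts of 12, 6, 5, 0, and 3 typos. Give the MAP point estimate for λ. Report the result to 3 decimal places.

λ̂_MAP = 5.500

Σxᵢ = 12+6+5+0+3 = 26, with n = 5.
Posterior ∝ λ^7e^(−1λ) · λ^26e^(−5λ) = λ^33e^(−6λ), i.e. Gamma(shape=34, rate=6).
The mode of a Gamma(a, b) with a ≥ 1 (shape–rate) is (a−1)/b = 33/6 ≈ 5.500.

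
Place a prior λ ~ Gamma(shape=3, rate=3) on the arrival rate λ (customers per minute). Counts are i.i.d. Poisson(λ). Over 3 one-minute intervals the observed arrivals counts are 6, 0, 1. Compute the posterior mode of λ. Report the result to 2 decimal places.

λ̂_MAP = 1.50

Σxᵢ = 6+0+1 = 7, with n = 3.
Posterior ∝ λ^2e^(−3λ) · λ^7e^(−3λ) = λ^9e^(−6λ), i.e. Gamma(shape=10, rate=6).
The mode of a Gamma(a, b) with a ≥ 1 (shape–rate) is (a−1)/b = 9/6 ≈ 1.50.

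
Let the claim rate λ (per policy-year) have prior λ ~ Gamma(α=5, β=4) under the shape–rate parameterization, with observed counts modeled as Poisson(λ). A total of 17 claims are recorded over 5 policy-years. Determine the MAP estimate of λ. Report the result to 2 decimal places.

λ̂_MAP = 2.33

Σxᵢ = 17, n = 5.
Posterior ∝ λ^4e^(−4λ) · λ^17e^(−5λ) = λ^21e^(−9λ), i.e. Gamma(shape=22, rate=9).
The mode of a Gamma(a, b) with a ≥ 1 (shape–rate) is (a−1)/b = 21/9 ≈ 2.33.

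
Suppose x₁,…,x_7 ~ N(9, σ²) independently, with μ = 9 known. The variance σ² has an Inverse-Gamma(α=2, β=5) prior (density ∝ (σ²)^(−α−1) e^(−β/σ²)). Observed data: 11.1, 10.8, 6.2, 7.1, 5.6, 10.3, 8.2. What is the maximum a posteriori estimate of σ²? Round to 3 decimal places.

σ̂²_MAP = 3.307

Sum of squared deviations about the known mean: SS = (11.1−9)² + (10.8−9)² + (6.2−9)² + (7.1−9)² + (5.6−9)² + (10.3−9)² + (8.2−9)² = 32.99.
The Normal likelihood contributes (σ²)^(−n/2) exp(−SS/(2σ²)), so the posterior is Inverse-Gamma(α + n/2, β + SS/2) = Inverse-Gamma(5.5, 21.495).
The mode of Inverse-Gamma(a, b) is b/(a+1) = 21.495/6.5 ≈ 3.307.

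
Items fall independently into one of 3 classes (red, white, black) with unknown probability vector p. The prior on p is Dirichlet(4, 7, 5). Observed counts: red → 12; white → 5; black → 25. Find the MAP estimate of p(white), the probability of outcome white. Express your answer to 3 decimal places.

The posterior is Dirichlet(αᵢ + nᵢ) = Dirichlet(16, 12, 30).
For a Dirichlet(a₁,…,a_K) with all aᵢ > 1, the mode has j-th component (aⱼ − 1)/(Σaᵢ − K).
Here Σaᵢ = 58 and K = 3, so p(white) = (12 − 1)/(58 − 3) = 11/55 ≈ 0.200.

MAP estimate of p(white) = 0.200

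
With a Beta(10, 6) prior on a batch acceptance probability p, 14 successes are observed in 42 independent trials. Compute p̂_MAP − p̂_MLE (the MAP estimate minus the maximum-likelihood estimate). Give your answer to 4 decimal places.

MAP − MLE = 0.0774

Posterior is Beta(24, 34); MAP = (24−1)/(58−2) = 23/56 ≈ 0.41071.
MLE ignores the prior: p̂_MLE = k/n = 14/42 ≈ 0.33333.
Difference = 23/56 − 14/42 = 13/168 ≈ 0.0774.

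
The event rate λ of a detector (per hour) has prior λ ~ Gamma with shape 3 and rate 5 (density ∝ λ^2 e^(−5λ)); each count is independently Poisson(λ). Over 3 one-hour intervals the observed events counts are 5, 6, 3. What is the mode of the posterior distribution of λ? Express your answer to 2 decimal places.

Σxᵢ = 5+6+3 = 14, with n = 3.
Posterior ∝ λ^2e^(−5λ) · λ^14e^(−3λ) = λ^16e^(−8λ), i.e. Gamma(shape=17, rate=8).
The mode of a Gamma(a, b) with a ≥ 1 (shape–rate) is (a−1)/b = 16/8 ≈ 2.00.

λ̂_MAP = 2.00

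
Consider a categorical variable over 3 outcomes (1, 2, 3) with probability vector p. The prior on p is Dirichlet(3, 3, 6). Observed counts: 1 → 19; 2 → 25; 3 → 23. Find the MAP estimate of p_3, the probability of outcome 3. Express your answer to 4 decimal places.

MAP estimate: 0.3684

The posterior is Dirichlet(αᵢ + nᵢ) = Dirichlet(22, 28, 29).
For a Dirichlet(a₁,…,a_K) with all aᵢ > 1, the mode has j-th component (aⱼ − 1)/(Σaᵢ − K).
Here Σaᵢ = 79 and K = 3, so p_3 = (29 − 1)/(79 − 3) = 28/76 ≈ 0.3684.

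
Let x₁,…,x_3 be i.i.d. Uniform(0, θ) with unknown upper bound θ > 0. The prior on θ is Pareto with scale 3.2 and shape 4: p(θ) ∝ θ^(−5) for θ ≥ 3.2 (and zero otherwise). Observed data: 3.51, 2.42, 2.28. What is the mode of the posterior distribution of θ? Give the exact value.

The Uniform(0, θ) likelihood is θ^(−n) for θ ≥ max(xᵢ), zero otherwise. Here max(xᵢ) = 3.51.
Posterior ∝ θ^(−5) · θ^(−3) = θ^(−8) on θ ≥ max(3.2, 3.51) = 3.51.
This density is strictly decreasing in θ, so the posterior mode lies at the lower boundary of the support.

θ̂_MAP = 3.51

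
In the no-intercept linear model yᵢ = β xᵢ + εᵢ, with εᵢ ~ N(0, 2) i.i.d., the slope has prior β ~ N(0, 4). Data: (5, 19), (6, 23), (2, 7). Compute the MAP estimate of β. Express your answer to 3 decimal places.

β̂_MAP = 3.771

log p(β | y) = −Σ(yᵢ − βxᵢ)²/(2·2) − β²/(2·4) + const.
Setting the derivative to zero: Σxᵢ(yᵢ − βxᵢ)/2 − β/4 = 0, so β = Σxᵢyᵢ / (Σxᵢ² + σ²/τ²).
Σxᵢyᵢ = 5·19 + 6·23 + 2·7 = 247; Σxᵢ² = 65; σ²/τ² = 0.5.
β̂_MAP = 247 / (65 + 0.5) = 247/65.5 ≈ 3.771.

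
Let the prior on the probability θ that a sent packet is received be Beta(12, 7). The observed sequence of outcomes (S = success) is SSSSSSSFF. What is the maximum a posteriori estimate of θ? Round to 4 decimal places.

θ̂_MAP = 0.6923

Prior: Beta(12, 7).
Data: 7 successes in 9 trials (from the sequence). The binomial likelihood contributes θ^7(1−θ)^2, so the posterior is Beta(12+7, 7+2) = Beta(19, 9).
For Beta(a, b) with a, b > 1 the mode is (a−1)/(a+b−2) = 18/26 ≈ 0.6923.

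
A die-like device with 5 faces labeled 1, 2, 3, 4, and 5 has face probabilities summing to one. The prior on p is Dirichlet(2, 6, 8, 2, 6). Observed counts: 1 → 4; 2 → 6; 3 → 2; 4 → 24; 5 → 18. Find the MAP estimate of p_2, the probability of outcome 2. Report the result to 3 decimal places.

MAP estimate: 0.151

The posterior is Dirichlet(αᵢ + nᵢ) = Dirichlet(6, 12, 10, 26, 24).
For a Dirichlet(a₁,…,a_K) with all aᵢ > 1, the mode has j-th component (aⱼ − 1)/(Σaᵢ − K).
Here Σaᵢ = 78 and K = 5, so p_2 = (12 − 1)/(78 − 5) = 11/73 ≈ 0.151.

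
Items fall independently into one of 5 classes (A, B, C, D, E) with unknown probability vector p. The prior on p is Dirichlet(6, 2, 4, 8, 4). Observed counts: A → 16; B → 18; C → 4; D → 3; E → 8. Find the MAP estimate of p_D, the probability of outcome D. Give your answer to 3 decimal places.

MAP estimate of p_D = 0.147

The posterior is Dirichlet(αᵢ + nᵢ) = Dirichlet(22, 20, 8, 11, 12).
For a Dirichlet(a₁,…,a_K) with all aᵢ > 1, the mode has j-th component (aⱼ − 1)/(Σaᵢ − K).
Here Σaᵢ = 73 and K = 5, so p_D = (11 − 1)/(73 − 5) = 10/68 ≈ 0.147.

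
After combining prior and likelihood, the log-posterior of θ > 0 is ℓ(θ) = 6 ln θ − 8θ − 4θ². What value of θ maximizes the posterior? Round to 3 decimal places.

θ̂_MAP = 0.500

ℓ'(θ) = 6/θ − 8 − 8θ. Setting this to zero and multiplying by θ: 8θ² + 8θ − 6 = 0.
θ = (−8 + √(8² + 4·8·6)) / (2·8) = (−8 + √256) / 16 = (−8 + 16)/16 = 1/2.
ℓ''(θ) = −6/θ² − 8 < 0, confirming a maximum.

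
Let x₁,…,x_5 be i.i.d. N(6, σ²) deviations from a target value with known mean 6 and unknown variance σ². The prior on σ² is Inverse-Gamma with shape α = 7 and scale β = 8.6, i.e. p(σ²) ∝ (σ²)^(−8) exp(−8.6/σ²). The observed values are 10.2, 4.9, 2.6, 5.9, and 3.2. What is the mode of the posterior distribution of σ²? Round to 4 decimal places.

σ̂²_MAP = 2.6410

Sum of squared deviations about the known mean: SS = (10.2−6)² + (4.9−6)² + (2.6−6)² + (5.9−6)² + (3.2−6)² = 38.26.
The Normal likelihood contributes (σ²)^(−n/2) exp(−SS/(2σ²)), so the posterior is Inverse-Gamma(α + n/2, β + SS/2) = Inverse-Gamma(9.5, 27.73).
The mode of Inverse-Gamma(a, b) is b/(a+1) = 27.73/10.5 ≈ 2.6410.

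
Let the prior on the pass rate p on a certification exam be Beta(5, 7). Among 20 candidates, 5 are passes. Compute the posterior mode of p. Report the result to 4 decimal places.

p̂_MAP = 0.3000

Prior: Beta(5, 7).
Data: 5 successes in 20 trials. The binomial likelihood contributes p^5(1−p)^15, so the posterior is Beta(5+5, 7+15) = Beta(10, 22).
For Beta(a, b) with a, b > 1 the mode is (a−1)/(a+b−2) = 9/30 ≈ 0.3000.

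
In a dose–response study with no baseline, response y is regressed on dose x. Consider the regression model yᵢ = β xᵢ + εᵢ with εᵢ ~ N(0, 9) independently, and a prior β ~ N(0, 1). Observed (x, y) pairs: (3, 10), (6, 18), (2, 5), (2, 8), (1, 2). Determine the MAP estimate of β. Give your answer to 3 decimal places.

β̂_MAP = 2.635

log p(β | y) = −Σ(yᵢ − βxᵢ)²/(2·9) − β²/(2·1) + const.
Setting the derivative to zero: Σxᵢ(yᵢ − βxᵢ)/9 − β/1 = 0, so β = Σxᵢyᵢ / (Σxᵢ² + σ²/τ²).
Σxᵢyᵢ = 3·10 + 6·18 + 2·5 + 2·8 + 1·2 = 166; Σxᵢ² = 54; σ²/τ² = 9.
β̂_MAP = 166 / (54 + 9) = 166/63 ≈ 2.635.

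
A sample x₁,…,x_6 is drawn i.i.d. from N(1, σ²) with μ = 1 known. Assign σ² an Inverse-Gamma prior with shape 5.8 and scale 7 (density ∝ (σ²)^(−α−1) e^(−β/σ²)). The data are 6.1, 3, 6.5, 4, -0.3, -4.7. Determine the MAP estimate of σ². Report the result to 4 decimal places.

σ̂²_MAP = 5.9918

Sum of squared deviations about the known mean: SS = (6.1−1)² + (3−1)² + (6.5−1)² + (4−1)² + (-0.3−1)² + (-4.7−1)² = 103.44.
The Normal likelihood contributes (σ²)^(−n/2) exp(−SS/(2σ²)), so the posterior is Inverse-Gamma(α + n/2, β + SS/2) = Inverse-Gamma(8.8, 58.72).
The mode of Inverse-Gamma(a, b) is b/(a+1) = 58.72/9.8 ≈ 5.9918.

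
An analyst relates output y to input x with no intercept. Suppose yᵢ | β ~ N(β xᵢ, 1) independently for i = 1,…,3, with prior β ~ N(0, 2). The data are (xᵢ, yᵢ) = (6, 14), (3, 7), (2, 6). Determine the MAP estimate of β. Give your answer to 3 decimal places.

β̂_MAP = 2.364

log p(β | y) = −Σ(yᵢ − βxᵢ)²/(2·1) − β²/(2·2) + const.
Setting the derivative to zero: Σxᵢ(yᵢ − βxᵢ)/1 − β/2 = 0, so β = Σxᵢyᵢ / (Σxᵢ² + σ²/τ²).
Σxᵢyᵢ = 6·14 + 3·7 + 2·6 = 117; Σxᵢ² = 49; σ²/τ² = 0.5.
β̂_MAP = 117 / (49 + 0.5) = 117/49.5 ≈ 2.364.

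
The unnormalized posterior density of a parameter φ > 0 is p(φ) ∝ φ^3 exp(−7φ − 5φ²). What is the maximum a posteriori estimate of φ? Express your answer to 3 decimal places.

ℓ'(φ) = 3/φ − 7 − 10φ. Setting this to zero and multiplying by φ: 10φ² + 7φ − 3 = 0.
φ = (−7 + √(7² + 4·10·3)) / (2·10) = (−7 + √169) / 20 = (−7 + 13)/20 = 3/10.
ℓ''(φ) = −3/φ² − 10 < 0, confirming a maximum.

φ̂_MAP = 0.300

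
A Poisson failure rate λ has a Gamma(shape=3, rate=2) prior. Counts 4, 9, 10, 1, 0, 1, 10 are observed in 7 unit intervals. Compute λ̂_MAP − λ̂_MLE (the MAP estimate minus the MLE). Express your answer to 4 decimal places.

Σxᵢ = 35. Posterior is Gamma(38, 9); MAP = (38−1)/9 = 37/9 ≈ 4.11111.
MLE = x̄ = 35/7 ≈ 5.00000.
Difference = 37/9 − 35/7 = -8/9 ≈ -0.8889.

MAP − MLE = -0.8889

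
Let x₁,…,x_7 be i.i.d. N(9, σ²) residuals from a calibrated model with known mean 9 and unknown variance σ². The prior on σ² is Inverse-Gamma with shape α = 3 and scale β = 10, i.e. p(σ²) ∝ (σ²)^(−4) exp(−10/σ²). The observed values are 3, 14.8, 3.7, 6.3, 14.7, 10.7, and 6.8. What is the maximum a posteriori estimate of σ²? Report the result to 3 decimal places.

σ̂²_MAP = 11.016

Sum of squared deviations about the known mean: SS = (3−9)² + (14.8−9)² + (3.7−9)² + (6.3−9)² + (14.7−9)² + (10.7−9)² + (6.8−9)² = 145.24.
The Normal likelihood contributes (σ²)^(−n/2) exp(−SS/(2σ²)), so the posterior is Inverse-Gamma(α + n/2, β + SS/2) = Inverse-Gamma(6.5, 82.62).
The mode of Inverse-Gamma(a, b) is b/(a+1) = 82.62/7.5 ≈ 11.016.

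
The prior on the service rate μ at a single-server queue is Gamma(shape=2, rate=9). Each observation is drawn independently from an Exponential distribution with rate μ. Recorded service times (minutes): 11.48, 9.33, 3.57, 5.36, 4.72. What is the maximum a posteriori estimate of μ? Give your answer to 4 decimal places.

μ̂_MAP = 0.1381

The Exponential(rate=μ) likelihood is ∝ μ^n e^(−μΣtᵢ). Here n = 5 and Σtᵢ = 11.48 + 9.33 + 3.57 + 5.36 + 4.72 = 34.46.
Posterior ∝ μe^(−9μ) · μ^5e^(−34.46μ) = μ^6e^(−43.46μ), i.e. Gamma(7, 43.46).
Mode = (a−1)/b = 6/43.46 ≈ 0.1381.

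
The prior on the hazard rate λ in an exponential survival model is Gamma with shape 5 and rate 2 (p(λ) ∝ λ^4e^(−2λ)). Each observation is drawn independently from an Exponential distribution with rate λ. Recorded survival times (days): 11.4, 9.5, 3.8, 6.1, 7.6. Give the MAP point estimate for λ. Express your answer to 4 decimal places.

The Exponential(rate=λ) likelihood is ∝ λ^n e^(−λΣtᵢ). Here n = 5 and Σtᵢ = 11.4 + 9.5 + 3.8 + 6.1 + 7.6 = 38.4.
Posterior ∝ λ^4e^(−2λ) · λ^5e^(−38.4λ) = λ^9e^(−40.4λ), i.e. Gamma(10, 40.4).
Mode = (a−1)/b = 9/40.4 ≈ 0.2228.

λ̂_MAP = 0.2228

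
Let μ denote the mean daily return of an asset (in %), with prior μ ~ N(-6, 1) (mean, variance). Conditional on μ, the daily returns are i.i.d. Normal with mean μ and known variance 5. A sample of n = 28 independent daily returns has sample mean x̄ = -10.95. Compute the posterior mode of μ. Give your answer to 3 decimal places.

n = 28, x̄ = -10.95.
For a Normal prior and Normal likelihood with known variance, the posterior is Normal; its mode equals its mean, the precision-weighted average.
Prior precision 1/σ₀² = 1/1 = 1; data precision n/σ² = 28/5 = 5.6.
μ̂ = (1·(-6) + 5.6·(-10.95)) / (1 + 5.6) = (-67.32)/6.6 = -10.200.

μ̂_MAP = -10.200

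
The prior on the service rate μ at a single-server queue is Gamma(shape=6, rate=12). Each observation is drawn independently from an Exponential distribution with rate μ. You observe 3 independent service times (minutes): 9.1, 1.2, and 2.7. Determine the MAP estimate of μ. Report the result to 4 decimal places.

μ̂_MAP = 0.3200

The Exponential(rate=μ) likelihood is ∝ μ^n e^(−μΣtᵢ). Here n = 3 and Σtᵢ = 9.1 + 1.2 + 2.7 = 13.
Posterior ∝ μ^5e^(−12μ) · μ^3e^(−13μ) = μ^8e^(−25μ), i.e. Gamma(9, 25).
Mode = (a−1)/b = 8/25 ≈ 0.3200.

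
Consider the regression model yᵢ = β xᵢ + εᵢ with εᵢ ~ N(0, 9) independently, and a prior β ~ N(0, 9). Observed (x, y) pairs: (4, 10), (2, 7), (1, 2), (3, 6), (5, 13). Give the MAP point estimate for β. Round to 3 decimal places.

β̂_MAP = 2.482

log p(β | y) = −Σ(yᵢ − βxᵢ)²/(2·9) − β²/(2·9) + const.
Setting the derivative to zero: Σxᵢ(yᵢ − βxᵢ)/9 − β/9 = 0, so β = Σxᵢyᵢ / (Σxᵢ² + σ²/τ²).
Σxᵢyᵢ = 4·10 + 2·7 + 1·2 + 3·6 + 5·13 = 139; Σxᵢ² = 55; σ²/τ² = 1.
β̂_MAP = 139 / (55 + 1) = 139/56 ≈ 2.482.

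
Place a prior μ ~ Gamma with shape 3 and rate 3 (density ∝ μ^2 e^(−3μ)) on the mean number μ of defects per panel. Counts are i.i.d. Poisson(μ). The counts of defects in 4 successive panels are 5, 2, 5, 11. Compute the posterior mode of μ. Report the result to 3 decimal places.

μ̂_MAP = 3.571

Σxᵢ = 5+2+5+11 = 23, with n = 4.
Posterior ∝ μ^2e^(−3μ) · μ^23e^(−4μ) = μ^25e^(−7μ), i.e. Gamma(shape=26, rate=7).
The mode of a Gamma(a, b) with a ≥ 1 (shape–rate) is (a−1)/b = 25/7 ≈ 3.571.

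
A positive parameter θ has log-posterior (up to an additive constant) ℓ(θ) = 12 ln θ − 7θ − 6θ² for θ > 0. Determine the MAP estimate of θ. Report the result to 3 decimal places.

ℓ'(θ) = 12/θ − 7 − 12θ. Setting this to zero and multiplying by θ: 12θ² + 7θ − 12 = 0.
θ = (−7 + √(7² + 4·12·12)) / (2·12) = (−7 + √625) / 24 = (−7 + 25)/24 = 3/4.
ℓ''(θ) = −12/θ² − 12 < 0, confirming a maximum.

θ̂_MAP = 0.750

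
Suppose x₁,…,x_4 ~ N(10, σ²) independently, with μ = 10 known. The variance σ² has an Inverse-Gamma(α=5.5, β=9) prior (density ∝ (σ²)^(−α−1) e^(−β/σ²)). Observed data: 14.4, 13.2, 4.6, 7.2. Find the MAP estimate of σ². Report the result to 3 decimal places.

σ̂²_MAP = 4.976

Sum of squared deviations about the known mean: SS = (14.4−10)² + (13.2−10)² + (4.6−10)² + (7.2−10)² = 66.6.
The Normal likelihood contributes (σ²)^(−n/2) exp(−SS/(2σ²)), so the posterior is Inverse-Gamma(α + n/2, β + SS/2) = Inverse-Gamma(7.5, 42.3).
The mode of Inverse-Gamma(a, b) is b/(a+1) = 42.3/8.5 ≈ 4.976.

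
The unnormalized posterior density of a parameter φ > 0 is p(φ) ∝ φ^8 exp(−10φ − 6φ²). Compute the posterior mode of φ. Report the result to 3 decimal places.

ℓ'(φ) = 8/φ − 10 − 12φ. Setting this to zero and multiplying by φ: 12φ² + 10φ − 8 = 0.
φ = (−10 + √(10² + 4·12·8)) / (2·12) = (−10 + √484) / 24 = (−10 + 22)/24 = 1/2.
ℓ''(φ) = −8/φ² − 12 < 0, confirming a maximum.

φ̂_MAP = 0.500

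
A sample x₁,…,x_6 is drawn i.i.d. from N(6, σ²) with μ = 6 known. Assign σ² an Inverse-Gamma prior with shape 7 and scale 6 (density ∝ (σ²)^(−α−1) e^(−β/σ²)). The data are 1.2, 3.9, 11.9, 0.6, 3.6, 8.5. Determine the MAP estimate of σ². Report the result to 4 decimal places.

Sum of squared deviations about the known mean: SS = (1.2−6)² + (3.9−6)² + (11.9−6)² + (0.6−6)² + (3.6−6)² + (8.5−6)² = 103.43.
The Normal likelihood contributes (σ²)^(−n/2) exp(−SS/(2σ²)), so the posterior is Inverse-Gamma(α + n/2, β + SS/2) = Inverse-Gamma(10, 57.715).
The mode of Inverse-Gamma(a, b) is b/(a+1) = 57.715/11 ≈ 5.2468.

σ̂²_MAP = 5.2468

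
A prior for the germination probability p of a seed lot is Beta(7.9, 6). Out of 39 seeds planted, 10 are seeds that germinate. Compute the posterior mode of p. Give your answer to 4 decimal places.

p̂_MAP = 0.3320

Prior: Beta(7.9, 6).
Data: 10 successes in 39 trials. The binomial likelihood contributes p^10(1−p)^29, so the posterior is Beta(7.9+10, 6+29) = Beta(17.9, 35).
For Beta(a, b) with a, b > 1 the mode is (a−1)/(a+b−2) = 16.9/50.9 ≈ 0.3320.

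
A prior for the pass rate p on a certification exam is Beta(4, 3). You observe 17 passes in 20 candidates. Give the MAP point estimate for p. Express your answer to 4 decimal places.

Prior: Beta(4, 3).
Data: 17 successes in 20 trials. The binomial likelihood contributes p^17(1−p)^3, so the posterior is Beta(4+17, 3+3) = Beta(21, 6).
For Beta(a, b) with a, b > 1 the mode is (a−1)/(a+b−2) = 20/25 ≈ 0.8000.

p̂_MAP = 0.8000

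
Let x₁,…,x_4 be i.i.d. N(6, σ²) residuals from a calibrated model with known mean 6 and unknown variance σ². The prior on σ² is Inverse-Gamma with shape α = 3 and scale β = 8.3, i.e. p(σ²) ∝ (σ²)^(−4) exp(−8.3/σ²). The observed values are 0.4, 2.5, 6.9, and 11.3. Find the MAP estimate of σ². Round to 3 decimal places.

Sum of squared deviations about the known mean: SS = (0.4−6)² + (2.5−6)² + (6.9−6)² + (11.3−6)² = 72.51.
The Normal likelihood contributes (σ²)^(−n/2) exp(−SS/(2σ²)), so the posterior is Inverse-Gamma(α + n/2, β + SS/2) = Inverse-Gamma(5, 44.555).
The mode of Inverse-Gamma(a, b) is b/(a+1) = 44.555/6 ≈ 7.426.

σ̂²_MAP = 7.426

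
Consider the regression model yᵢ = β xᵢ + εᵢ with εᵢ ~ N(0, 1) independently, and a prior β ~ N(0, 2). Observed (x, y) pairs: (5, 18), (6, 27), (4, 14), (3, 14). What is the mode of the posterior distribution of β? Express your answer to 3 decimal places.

β̂_MAP = 4.046

log p(β | y) = −Σ(yᵢ − βxᵢ)²/(2·1) − β²/(2·2) + const.
Setting the derivative to zero: Σxᵢ(yᵢ − βxᵢ)/1 − β/2 = 0, so β = Σxᵢyᵢ / (Σxᵢ² + σ²/τ²).
Σxᵢyᵢ = 5·18 + 6·27 + 4·14 + 3·14 = 350; Σxᵢ² = 86; σ²/τ² = 0.5.
β̂_MAP = 350 / (86 + 0.5) = 350/86.5 ≈ 4.046.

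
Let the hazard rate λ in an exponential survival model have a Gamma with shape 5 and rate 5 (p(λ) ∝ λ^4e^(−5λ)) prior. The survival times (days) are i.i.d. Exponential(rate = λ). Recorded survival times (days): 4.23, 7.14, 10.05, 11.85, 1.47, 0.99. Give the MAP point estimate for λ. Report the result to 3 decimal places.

λ̂_MAP = 0.246

The Exponential(rate=λ) likelihood is ∝ λ^n e^(−λΣtᵢ). Here n = 6 and Σtᵢ = 4.23 + 7.14 + 10.05 + 11.85 + 1.47 + 0.99 = 35.73.
Posterior ∝ λ^4e^(−5λ) · λ^6e^(−35.73λ) = λ^10e^(−40.73λ), i.e. Gamma(11, 40.73).
Mode = (a−1)/b = 10/40.73 ≈ 0.246.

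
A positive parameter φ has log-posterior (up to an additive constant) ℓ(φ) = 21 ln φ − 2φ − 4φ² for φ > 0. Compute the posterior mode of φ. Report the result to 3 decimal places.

ℓ'(φ) = 21/φ − 2 − 8φ. Setting this to zero and multiplying by φ: 8φ² + 2φ − 21 = 0.
φ = (−2 + √(2² + 4·8·21)) / (2·8) = (−2 + √676) / 16 = (−2 + 26)/16 = 3/2.
ℓ''(φ) = −21/φ² − 8 < 0, confirming a maximum.

φ̂_MAP = 1.500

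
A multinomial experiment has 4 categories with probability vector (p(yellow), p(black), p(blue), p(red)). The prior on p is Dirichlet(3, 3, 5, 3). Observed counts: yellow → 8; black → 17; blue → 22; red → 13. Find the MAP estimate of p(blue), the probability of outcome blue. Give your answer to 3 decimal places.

The posterior is Dirichlet(αᵢ + nᵢ) = Dirichlet(11, 20, 27, 16).
For a Dirichlet(a₁,…,a_K) with all aᵢ > 1, the mode has j-th component (aⱼ − 1)/(Σaᵢ − K).
Here Σaᵢ = 74 and K = 4, so p(blue) = (27 − 1)/(74 − 4) = 26/70 ≈ 0.371.

MAP estimate of p(blue) = 0.371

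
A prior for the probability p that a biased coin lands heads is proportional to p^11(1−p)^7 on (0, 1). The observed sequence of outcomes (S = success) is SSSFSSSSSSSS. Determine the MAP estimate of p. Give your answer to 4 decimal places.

The prior density ∝ p^11(1−p)^7 is the kernel of Beta(12, 8).
Data: 11 successes in 12 trials (from the sequence). The binomial likelihood contributes p^11(1−p)^1, so the posterior is Beta(12+11, 8+1) = Beta(23, 9).
For Beta(a, b) with a, b > 1 the mode is (a−1)/(a+b−2) = 22/30 ≈ 0.7333.

p̂_MAP = 0.7333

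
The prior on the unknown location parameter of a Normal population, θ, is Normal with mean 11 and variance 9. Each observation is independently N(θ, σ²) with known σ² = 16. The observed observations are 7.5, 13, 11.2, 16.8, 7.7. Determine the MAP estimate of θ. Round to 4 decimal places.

n = 5; x̄ = (7.5 + 13 + 11.2 + 16.8 + 7.7)/5 = 56.2/5 = 11.24.
For a Normal prior and Normal likelihood with known variance, the posterior is Normal; its mode equals its mean, the precision-weighted average.
Prior precision 1/σ₀² = 1/9; data precision n/σ² = 5/16 = 0.3125.
θ̂ = ((1/9)·11 + 0.3125·11.24) / (1/9 + 0.3125) = (3409/720)/(61/144) = 3409/305 ≈ 11.1770.

θ̂_MAP = 11.1770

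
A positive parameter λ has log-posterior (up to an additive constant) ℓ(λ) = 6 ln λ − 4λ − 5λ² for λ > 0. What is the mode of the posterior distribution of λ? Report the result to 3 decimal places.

λ̂_MAP = 0.600

ℓ'(λ) = 6/λ − 4 − 10λ. Setting this to zero and multiplying by λ: 10λ² + 4λ − 6 = 0.
λ = (−4 + √(4² + 4·10·6)) / (2·10) = (−4 + √256) / 20 = (−4 + 16)/20 = 3/5.
ℓ''(λ) = −6/λ² − 10 < 0, confirming a maximum.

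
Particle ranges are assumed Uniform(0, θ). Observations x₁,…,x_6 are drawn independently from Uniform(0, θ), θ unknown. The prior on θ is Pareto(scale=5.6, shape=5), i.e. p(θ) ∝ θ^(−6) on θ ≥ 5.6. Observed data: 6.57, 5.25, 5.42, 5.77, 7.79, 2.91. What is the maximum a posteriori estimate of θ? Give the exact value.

The Uniform(0, θ) likelihood is θ^(−n) for θ ≥ max(xᵢ), zero otherwise. Here max(xᵢ) = 7.79.
Posterior ∝ θ^(−6) · θ^(−6) = θ^(−12) on θ ≥ max(5.6, 7.79) = 7.79.
This density is strictly decreasing in θ, so the posterior mode lies at the lower boundary of the support.

θ̂_MAP = 7.79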